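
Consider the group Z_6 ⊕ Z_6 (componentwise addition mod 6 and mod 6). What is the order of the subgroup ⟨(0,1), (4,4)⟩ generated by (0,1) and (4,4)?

18

|⟨(0,1)⟩| = 6 and |⟨(4,4)⟩| = 3, so |H| is a multiple of lcm(6, 3) = 6 and divides |G| = 36.
Closing under the operation: H = {(0,0), (0,1), (0,2), (0,3), (0,4), (0,5), (2,0), (2,1), (2,2), (2,3), (2,4), (2,5), (4,0), (4,1), (4,2), (4,3), (4,4), (4,5)}, so |H| = 18.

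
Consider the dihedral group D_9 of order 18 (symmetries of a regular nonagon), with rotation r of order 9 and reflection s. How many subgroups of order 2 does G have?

|G| = 18 and 2 | 18, so subgroups of order 2 are possible by Lagrange.
The subgroups of order 2 are: {e, r^2s}; {e, r^3s}; {e, r^4s}; {e, r^5s}; … (9 in all).
So G has 9 subgroups of order 2.

9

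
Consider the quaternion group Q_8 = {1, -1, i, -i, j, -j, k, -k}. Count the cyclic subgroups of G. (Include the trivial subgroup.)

5

Group the elements of G by the cyclic subgroup they generate; each cyclic subgroup of order d accounts for φ(d) elements.
Cyclic subgroups by order — order 1: 1; order 2: 1; order 4: 3.
Total: 5.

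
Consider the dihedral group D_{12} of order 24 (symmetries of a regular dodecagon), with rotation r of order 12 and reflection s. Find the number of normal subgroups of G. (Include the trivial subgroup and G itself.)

G has 34 subgroups. Checking conjugation-invariance by order — order 1: 1/1 normal; order 2: 1/13 normal; order 3: 1/1 normal; order 4: 1/7 normal; order 6: 1/5 normal; order 8: 0/3 normal; order 12: 3/3 normal; order 24: 1/1 normal.
Total normal subgroups: 9.

9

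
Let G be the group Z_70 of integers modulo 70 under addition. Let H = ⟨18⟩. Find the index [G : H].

2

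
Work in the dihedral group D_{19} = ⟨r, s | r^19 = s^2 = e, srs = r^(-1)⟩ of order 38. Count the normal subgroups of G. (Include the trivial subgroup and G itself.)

3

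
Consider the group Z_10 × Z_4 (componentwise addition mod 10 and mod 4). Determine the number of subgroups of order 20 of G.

|G| = 40 and 20 | 40, so subgroups of order 20 are possible by Lagrange.
The subgroups of order 20 are: {(0,0), (0,1), (0,2), (0,3), (2,0), (2,1), (2,2), (2,3), (4,0), (4,1), (4,2), (4,3), (6,0), (6,1), (6,2), (6,3), (8,0), (8,1), (8,2), (8,3)}; {(0,0), (0,2), (1,0), (1,2), (2,0), (2,2), (3,0), (3,2), (4,0), (4,2), (5,0), (5,2), (6,0), (6,2), (7,0), (7,2), (8,0), (8,2), (9,0), (9,2)}; {(0,0), (0,2), (1,1), (1,3), (2,0), (2,2), (3,1), (3,3), (4,0), (4,2), (5,1), (5,3), (6,0), (6,2), (7,1), (7,3), (8,0), (8,2), (9,1), (9,3)}.
So G has 3 subgroups of order 20.

3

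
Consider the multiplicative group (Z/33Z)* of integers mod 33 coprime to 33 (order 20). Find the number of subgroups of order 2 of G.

|G| = 20 and 2 | 20, so subgroups of order 2 are possible by Lagrange.
The subgroups of order 2 are: {1, 10}; {1, 23}; {1, 32}.
So G has 3 subgroups of order 2.

3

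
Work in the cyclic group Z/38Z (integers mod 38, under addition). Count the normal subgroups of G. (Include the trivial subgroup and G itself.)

G is abelian, so every subgroup is normal.
G has 4 subgroups in total, hence 4 normal subgroups.

4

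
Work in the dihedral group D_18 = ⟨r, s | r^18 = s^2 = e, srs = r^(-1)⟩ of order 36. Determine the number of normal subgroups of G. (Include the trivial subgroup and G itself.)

G has 45 subgroups. Checking conjugation-invariance by order — order 1: 1/1 normal; order 2: 1/19 normal; order 3: 1/1 normal; order 4: 0/9 normal; order 6: 1/7 normal; order 9: 1/1 normal; order 12: 0/3 normal; order 18: 3/3 normal; order 36: 1/1 normal.
Total normal subgroups: 9.

9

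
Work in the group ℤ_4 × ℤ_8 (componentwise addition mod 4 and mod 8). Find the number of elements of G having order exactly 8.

An element (a,b) has order lcm(ord(a), ord(b)); count pairs with lcm equal to 8.
Enumerating gives 16 such elements.

16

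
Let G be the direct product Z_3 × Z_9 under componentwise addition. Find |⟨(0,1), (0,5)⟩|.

|⟨(0,1)⟩| = 9 and |⟨(0,5)⟩| = 9, so |H| is a multiple of lcm(9, 9) = 9 and divides |G| = 27.
Closing under the operation: H = {(0,0), (0,1), (0,2), (0,3), (0,4), (0,5), (0,6), (0,7), (0,8)}, so |H| = 9.

9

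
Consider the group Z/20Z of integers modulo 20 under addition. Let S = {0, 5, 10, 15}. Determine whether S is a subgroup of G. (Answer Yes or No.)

Yes

|S| = 4 divides |G| = 20, consistent with Lagrange.
S contains the identity, every element's inverse is in S, and S is closed under +: it is a subgroup.
In fact S = ⟨5⟩.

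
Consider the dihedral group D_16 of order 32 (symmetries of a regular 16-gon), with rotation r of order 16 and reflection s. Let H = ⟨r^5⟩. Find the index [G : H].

2

|⟨r^5⟩| = 16 and |G| = 32.
By Lagrange, [G : H] = |G|/|H| = 32/16 = 2.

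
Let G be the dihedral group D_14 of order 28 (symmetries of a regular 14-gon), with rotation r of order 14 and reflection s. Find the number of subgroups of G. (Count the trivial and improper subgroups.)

|G| = 28, so by Lagrange every subgroup order divides 28. Divisors: 1, 2, 4, 7, 14, 28.
Subgroups by order — order 1: 1; order 2: 15; order 4: 7; order 7: 1; order 14: 3; order 28: 1.
Total: 1 + 15 + 7 + 1 + 3 + 1 = 28.

28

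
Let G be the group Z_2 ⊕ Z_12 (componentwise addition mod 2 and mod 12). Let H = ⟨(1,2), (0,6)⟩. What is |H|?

12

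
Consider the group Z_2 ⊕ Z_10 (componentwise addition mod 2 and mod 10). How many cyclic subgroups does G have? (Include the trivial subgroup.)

8

Each element a generates a cyclic subgroup ⟨a⟩; distinct elements may generate the same one (a cyclic group of order d has φ(d) generators).
Cyclic subgroups by order — order 1: 1; order 2: 3; order 5: 1; order 10: 3.
Total: 8.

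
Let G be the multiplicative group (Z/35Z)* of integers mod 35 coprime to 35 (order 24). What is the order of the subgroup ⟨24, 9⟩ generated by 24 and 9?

|⟨24⟩| = 6 and |⟨9⟩| = 6, so |H| is a multiple of lcm(6, 6) = 6 and divides |G| = 24.
Closing under the operation: H = {1, 4, 6, 9, 11, 16, 19, 24, 26, 29, 31, 34}, so |H| = 12.

12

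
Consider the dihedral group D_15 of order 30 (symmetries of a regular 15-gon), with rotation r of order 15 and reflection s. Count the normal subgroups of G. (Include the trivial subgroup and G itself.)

5

G has 28 subgroups. Checking conjugation-invariance by order — order 1: 1/1 normal; order 2: 0/15 normal; order 3: 1/1 normal; order 5: 1/1 normal; order 6: 0/5 normal; order 10: 0/3 normal; order 15: 1/1 normal; order 30: 1/1 normal.
Total normal subgroups: 5.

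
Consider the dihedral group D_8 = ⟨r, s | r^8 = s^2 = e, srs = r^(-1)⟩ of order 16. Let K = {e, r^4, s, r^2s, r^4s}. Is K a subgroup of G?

No

|K| = 5 does not divide |G| = 16, so by Lagrange K is not a subgroup.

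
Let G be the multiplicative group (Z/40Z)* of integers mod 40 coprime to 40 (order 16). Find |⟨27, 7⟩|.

8

|⟨27⟩| = 4 and |⟨7⟩| = 4, so |H| is a multiple of lcm(4, 4) = 4 and divides |G| = 16.
Closing under the operation: H = {1, 3, 7, 9, 21, 23, 27, 29}, so |H| = 8.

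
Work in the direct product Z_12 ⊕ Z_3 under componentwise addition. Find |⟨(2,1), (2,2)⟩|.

18

|⟨(2,1)⟩| = 6 and |⟨(2,2)⟩| = 6, so |H| is a multiple of lcm(6, 6) = 6 and divides |G| = 36.
Closing under the operation: H = {(0,0), (0,1), (0,2), (2,0), (2,1), (2,2), (4,0), (4,1), (4,2), (6,0), (6,1), (6,2), (8,0), (8,1), (8,2), (10,0), (10,1), (10,2)}, so |H| = 18.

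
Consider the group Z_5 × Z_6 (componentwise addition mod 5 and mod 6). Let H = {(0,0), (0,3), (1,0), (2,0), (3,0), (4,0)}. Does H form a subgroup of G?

No

Closure fails: (4,0) + (0,3) = (4,3) ∉ H. So H is not a subgroup.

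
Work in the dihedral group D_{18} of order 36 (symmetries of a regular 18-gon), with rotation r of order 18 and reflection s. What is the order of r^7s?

Computing powers of r^7s: the smallest k with (r^7s)^k = e is k = 2.

2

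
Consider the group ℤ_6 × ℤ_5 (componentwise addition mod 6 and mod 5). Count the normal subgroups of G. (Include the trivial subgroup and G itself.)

G is abelian, so every subgroup is normal.
G has 8 subgroups in total, hence 8 normal subgroups.

8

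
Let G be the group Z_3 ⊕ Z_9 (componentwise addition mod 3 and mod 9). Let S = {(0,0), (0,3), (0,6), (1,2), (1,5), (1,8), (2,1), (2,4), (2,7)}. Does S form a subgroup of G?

|S| = 9 divides |G| = 27, consistent with Lagrange.
S contains the identity, every element's inverse is in S, and S is closed under +: it is a subgroup.
In fact S = ⟨(2,4)⟩.

Yes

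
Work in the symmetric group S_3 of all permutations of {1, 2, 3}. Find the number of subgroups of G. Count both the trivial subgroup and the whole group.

6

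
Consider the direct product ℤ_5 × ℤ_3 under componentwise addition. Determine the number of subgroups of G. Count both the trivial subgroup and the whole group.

|G| = 15, so by Lagrange every subgroup order divides 15. Divisors: 1, 3, 5, 15.
Subgroups by order — order 1: 1; order 3: 1; order 5: 1; order 15: 1.
Total: 1 + 1 + 1 + 1 = 4.

4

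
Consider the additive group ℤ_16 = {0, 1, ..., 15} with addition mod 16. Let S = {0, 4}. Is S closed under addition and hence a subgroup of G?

4 ∈ S but its inverse 12 ∉ S, so S is not a subgroup.

No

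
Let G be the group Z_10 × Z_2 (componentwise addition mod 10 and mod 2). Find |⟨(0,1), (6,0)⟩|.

|⟨(0,1)⟩| = 2 and |⟨(6,0)⟩| = 5, so |H| is a multiple of lcm(2, 5) = 10 and divides |G| = 20.
Closing under the operation: H = {(0,0), (0,1), (2,0), (2,1), (4,0), (4,1), (6,0), (6,1), (8,0), (8,1)}, so |H| = 10.

10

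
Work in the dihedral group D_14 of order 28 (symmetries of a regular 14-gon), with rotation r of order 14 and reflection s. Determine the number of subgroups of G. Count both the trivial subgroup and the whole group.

|G| = 28, so by Lagrange every subgroup order divides 28. Divisors: 1, 2, 4, 7, 14, 28.
Subgroups by order — order 1: 1; order 2: 15; order 4: 7; order 7: 1; order 14: 3; order 28: 1.
Total: 1 + 15 + 7 + 1 + 3 + 1 = 28.

28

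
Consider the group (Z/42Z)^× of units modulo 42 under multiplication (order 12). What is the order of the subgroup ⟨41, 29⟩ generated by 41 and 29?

|⟨41⟩| = 2 and |⟨29⟩| = 2, so |H| is a multiple of lcm(2, 2) = 2 and divides |G| = 12.
Closing under the operation: H = {1, 13, 29, 41}, so |H| = 4.

4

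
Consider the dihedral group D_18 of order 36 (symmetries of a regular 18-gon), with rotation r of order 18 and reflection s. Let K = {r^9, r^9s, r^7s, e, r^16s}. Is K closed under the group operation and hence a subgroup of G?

|K| = 5 does not divide |G| = 36, so by Lagrange K is not a subgroup.

No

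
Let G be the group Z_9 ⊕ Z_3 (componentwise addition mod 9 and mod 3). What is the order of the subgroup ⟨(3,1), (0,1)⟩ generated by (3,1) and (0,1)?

9

|⟨(3,1)⟩| = 3 and |⟨(0,1)⟩| = 3, so |H| is a multiple of lcm(3, 3) = 3 and divides |G| = 27.
Closing under the operation: H = {(0,0), (0,1), (0,2), (3,0), (3,1), (3,2), (6,0), (6,1), (6,2)}, so |H| = 9.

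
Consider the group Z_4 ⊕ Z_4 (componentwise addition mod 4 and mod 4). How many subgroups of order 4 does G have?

7

|G| = 16 and 4 | 16, so subgroups of order 4 are possible by Lagrange.
The subgroups of order 4 are: {(0,0), (0,1), (0,2), (0,3)}; {(0,0), (0,2), (2,0), (2,2)}; {(0,0), (0,2), (2,1), (2,3)}; {(0,0), (1,0), (2,0), (3,0)}; … (7 in all).
So G has 7 subgroups of order 4.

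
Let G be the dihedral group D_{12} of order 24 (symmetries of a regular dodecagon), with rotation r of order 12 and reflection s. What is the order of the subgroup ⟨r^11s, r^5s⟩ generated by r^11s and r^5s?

4

|⟨r^11s⟩| = 2 and |⟨r^5s⟩| = 2, so |H| is a multiple of lcm(2, 2) = 2 and divides |G| = 24.
Closing under the operation: H = {e, r^6, r^5s, r^11s}, so |H| = 4.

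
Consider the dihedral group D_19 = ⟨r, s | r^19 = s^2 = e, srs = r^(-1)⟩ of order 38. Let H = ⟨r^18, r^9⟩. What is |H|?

|⟨r^18⟩| = 19 and |⟨r^9⟩| = 19, so |H| is a multiple of lcm(19, 19) = 19 and divides |G| = 38.
Closing under the operation: H = {e, r, r^2, r^3, r^4, r^5, r^6, r^7, r^8, r^9, r^10, r^11, r^12, r^13, r^14, r^15, r^16, r^17, r^18}, so |H| = 19.

19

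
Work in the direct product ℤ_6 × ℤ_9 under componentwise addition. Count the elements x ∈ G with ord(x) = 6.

8

An element (a,b) has order lcm(ord(a), ord(b)); count pairs with lcm equal to 6.
Enumerating gives 8 such elements.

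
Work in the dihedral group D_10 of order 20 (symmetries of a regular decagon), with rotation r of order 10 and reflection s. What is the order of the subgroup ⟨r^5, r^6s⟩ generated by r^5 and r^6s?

|⟨r^5⟩| = 2 and |⟨r^6s⟩| = 2, so |H| is a multiple of lcm(2, 2) = 2 and divides |G| = 20.
Closing under the operation: H = {e, r^5, rs, r^6s}, so |H| = 4.

4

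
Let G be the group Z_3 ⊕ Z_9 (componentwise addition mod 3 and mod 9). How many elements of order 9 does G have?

18

An element (a,b) has order lcm(ord(a), ord(b)); count pairs with lcm equal to 9.
Enumerating gives 18 such elements.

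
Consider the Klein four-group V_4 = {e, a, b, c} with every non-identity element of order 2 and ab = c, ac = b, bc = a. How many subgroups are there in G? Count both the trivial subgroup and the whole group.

5

|G| = 4, so by Lagrange every subgroup order divides 4. Divisors: 1, 2, 4.
Subgroups by order — order 1: 1; order 2: 3; order 4: 1.
Total: 1 + 3 + 1 = 5.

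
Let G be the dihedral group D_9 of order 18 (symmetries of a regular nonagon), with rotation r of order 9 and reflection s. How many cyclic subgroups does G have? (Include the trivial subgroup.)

A cyclic subgroup of order d is generated by each of its φ(d) elements of order d, so the cyclic subgroups of order d number (#elements of order d)/φ(d).
Cyclic subgroups by order — order 1: 1; order 2: 9; order 3: 1; order 9: 1.
Total: 12.

12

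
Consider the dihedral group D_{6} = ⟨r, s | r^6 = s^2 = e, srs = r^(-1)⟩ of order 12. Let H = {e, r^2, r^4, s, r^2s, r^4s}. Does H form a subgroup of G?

Yes

|H| = 6 divides |G| = 12, consistent with Lagrange.
H contains the identity, every element's inverse is in H, and H is closed under ·: it is a subgroup.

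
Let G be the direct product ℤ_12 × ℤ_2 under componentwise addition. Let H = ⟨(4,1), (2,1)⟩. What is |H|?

12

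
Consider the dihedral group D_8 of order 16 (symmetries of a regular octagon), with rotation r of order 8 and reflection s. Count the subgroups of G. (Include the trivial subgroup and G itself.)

19

|G| = 16, so by Lagrange every subgroup order divides 16. Divisors: 1, 2, 4, 8, 16.
Subgroups by order — order 1: 1; order 2: 9; order 4: 5; order 8: 3; order 16: 1.
Total: 1 + 9 + 5 + 3 + 1 = 19.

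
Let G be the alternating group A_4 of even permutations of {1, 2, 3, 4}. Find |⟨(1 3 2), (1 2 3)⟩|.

3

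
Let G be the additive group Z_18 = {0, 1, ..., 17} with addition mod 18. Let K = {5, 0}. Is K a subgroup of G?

No

5 ∈ K but its inverse 13 ∉ K, so K is not a subgroup.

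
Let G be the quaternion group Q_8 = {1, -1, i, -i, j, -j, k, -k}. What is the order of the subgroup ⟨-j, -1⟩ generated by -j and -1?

4

|⟨-j⟩| = 4 and |⟨-1⟩| = 2, so |H| is a multiple of lcm(4, 2) = 4 and divides |G| = 8.
Closing under the operation: H = {1, -1, j, -j}, so |H| = 4.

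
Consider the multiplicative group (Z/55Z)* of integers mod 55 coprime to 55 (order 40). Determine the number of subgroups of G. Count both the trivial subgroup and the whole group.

16

|G| = 40, so by Lagrange every subgroup order divides 40. Divisors: 1, 2, 4, 5, 8, 10, 20, 40.
Subgroups by order — order 1: 1; order 2: 3; order 4: 3; order 5: 1; order 8: 1; order 10: 3; order 20: 3; order 40: 1.
Total: 1 + 3 + 3 + 1 + 1 + 3 + 3 + 1 = 16.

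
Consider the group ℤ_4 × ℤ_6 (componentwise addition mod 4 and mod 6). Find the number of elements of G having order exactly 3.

An element (a,b) has order lcm(ord(a), ord(b)); count pairs with lcm equal to 3.
Enumerating gives 2 such elements.

2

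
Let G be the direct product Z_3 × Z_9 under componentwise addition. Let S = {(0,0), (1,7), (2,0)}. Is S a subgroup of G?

No

(1,7) ∈ S but its inverse (2,2) ∉ S, so S is not a subgroup.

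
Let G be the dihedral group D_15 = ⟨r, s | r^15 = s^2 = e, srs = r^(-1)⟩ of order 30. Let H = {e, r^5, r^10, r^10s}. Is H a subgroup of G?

No

|H| = 4 does not divide |G| = 30, so by Lagrange H is not a subgroup.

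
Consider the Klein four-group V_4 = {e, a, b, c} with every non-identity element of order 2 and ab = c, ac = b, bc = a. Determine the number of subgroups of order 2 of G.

3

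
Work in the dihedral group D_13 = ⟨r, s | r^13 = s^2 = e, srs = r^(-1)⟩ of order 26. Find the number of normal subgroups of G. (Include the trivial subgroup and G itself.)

3

G has 16 subgroups. Checking conjugation-invariance by order — order 1: 1/1 normal; order 2: 0/13 normal; order 13: 1/1 normal; order 26: 1/1 normal.
Total normal subgroups: 3.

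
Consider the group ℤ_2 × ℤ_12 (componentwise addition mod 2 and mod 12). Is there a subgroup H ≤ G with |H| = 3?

3 | 24. A subgroup of order 3 is {(0,0), (0,4), (0,8)}.

Yes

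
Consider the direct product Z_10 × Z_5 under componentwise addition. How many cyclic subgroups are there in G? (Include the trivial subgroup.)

14

Each element a generates a cyclic subgroup ⟨a⟩; distinct elements may generate the same one (a cyclic group of order d has φ(d) generators).
Cyclic subgroups by order — order 1: 1; order 2: 1; order 5: 6; order 10: 6.
Total: 14.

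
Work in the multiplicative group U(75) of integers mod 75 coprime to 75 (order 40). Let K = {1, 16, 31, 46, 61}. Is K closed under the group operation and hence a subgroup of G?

|K| = 5 divides |G| = 40, consistent with Lagrange.
K contains the identity, every element's inverse is in K, and K is closed under ·: it is a subgroup.
In fact K = ⟨16⟩.

Yes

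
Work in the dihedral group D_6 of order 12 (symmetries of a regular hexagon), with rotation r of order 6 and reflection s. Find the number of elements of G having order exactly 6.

The elements of order 6 are: r, r^5.
That's 2.

2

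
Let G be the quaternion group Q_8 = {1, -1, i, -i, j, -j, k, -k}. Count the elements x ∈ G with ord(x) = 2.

The elements of order 2 are: -1.
That's 1.

1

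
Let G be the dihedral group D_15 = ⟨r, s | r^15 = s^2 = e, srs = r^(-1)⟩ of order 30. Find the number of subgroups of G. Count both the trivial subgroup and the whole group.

|G| = 30, so by Lagrange every subgroup order divides 30. Divisors: 1, 2, 3, 5, 6, 10, 15, 30.
Subgroups by order — order 1: 1; order 2: 15; order 3: 1; order 5: 1; order 6: 5; order 10: 3; order 15: 1; order 30: 1.
Total: 1 + 15 + 1 + 1 + 5 + 3 + 1 + 1 = 28.

28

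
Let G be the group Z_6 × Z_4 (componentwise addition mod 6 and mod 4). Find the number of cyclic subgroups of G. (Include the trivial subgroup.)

Each element a generates a cyclic subgroup ⟨a⟩; distinct elements may generate the same one (a cyclic group of order d has φ(d) generators).
Cyclic subgroups by order — order 1: 1; order 2: 3; order 3: 1; order 4: 2; order 6: 3; order 12: 2.
Total: 12.

12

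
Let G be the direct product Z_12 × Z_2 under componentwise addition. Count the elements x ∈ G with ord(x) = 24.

0

An element (a,b) has order lcm(ord(a), ord(b)); count pairs with lcm equal to 24.
Enumerating gives 0 such elements.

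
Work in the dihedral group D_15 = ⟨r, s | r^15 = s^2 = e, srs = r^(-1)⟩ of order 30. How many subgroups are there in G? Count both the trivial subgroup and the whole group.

28

|G| = 30, so by Lagrange every subgroup order divides 30. Divisors: 1, 2, 3, 5, 6, 10, 15, 30.
Subgroups by order — order 1: 1; order 2: 15; order 3: 1; order 5: 1; order 6: 5; order 10: 3; order 15: 1; order 30: 1.
Total: 1 + 15 + 1 + 1 + 5 + 3 + 1 + 1 = 28.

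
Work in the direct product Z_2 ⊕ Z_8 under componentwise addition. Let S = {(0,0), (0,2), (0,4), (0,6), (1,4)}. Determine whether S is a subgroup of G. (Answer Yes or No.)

No

|S| = 5 does not divide |G| = 16, so by Lagrange S is not a subgroup.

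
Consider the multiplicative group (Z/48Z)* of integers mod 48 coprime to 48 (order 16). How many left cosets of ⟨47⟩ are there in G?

8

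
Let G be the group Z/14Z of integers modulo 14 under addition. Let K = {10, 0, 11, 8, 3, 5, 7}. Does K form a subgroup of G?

No

5 ∈ K but its inverse 9 ∉ K, so K is not a subgroup.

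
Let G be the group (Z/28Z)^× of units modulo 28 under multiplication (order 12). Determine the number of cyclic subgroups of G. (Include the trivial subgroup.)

A cyclic subgroup of order d is generated by each of its φ(d) elements of order d, so the cyclic subgroups of order d number (#elements of order d)/φ(d).
Cyclic subgroups by order — order 1: 1; order 2: 3; order 3: 1; order 6: 3.
Total: 8.

8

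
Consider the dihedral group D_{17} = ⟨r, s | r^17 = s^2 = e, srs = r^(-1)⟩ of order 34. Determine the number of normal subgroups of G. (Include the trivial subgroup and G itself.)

3

G has 20 subgroups. Checking conjugation-invariance by order — order 1: 1/1 normal; order 2: 0/17 normal; order 17: 1/1 normal; order 34: 1/1 normal.
Total normal subgroups: 3.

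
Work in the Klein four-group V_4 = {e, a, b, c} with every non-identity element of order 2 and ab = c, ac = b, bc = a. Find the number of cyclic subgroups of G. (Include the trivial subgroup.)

4

A cyclic subgroup of order d is generated by each of its φ(d) elements of order d, so the cyclic subgroups of order d number (#elements of order d)/φ(d).
Cyclic subgroups by order — order 1: 1; order 2: 3.
Total: 4.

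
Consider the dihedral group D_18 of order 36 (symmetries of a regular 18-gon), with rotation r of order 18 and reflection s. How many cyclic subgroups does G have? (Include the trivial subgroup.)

24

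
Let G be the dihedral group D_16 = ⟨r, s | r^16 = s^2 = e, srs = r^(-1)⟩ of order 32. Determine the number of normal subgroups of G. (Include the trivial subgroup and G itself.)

G has 36 subgroups. Checking conjugation-invariance by order — order 1: 1/1 normal; order 2: 1/17 normal; order 4: 1/9 normal; order 8: 1/5 normal; order 16: 3/3 normal; order 32: 1/1 normal.
Total normal subgroups: 8.

8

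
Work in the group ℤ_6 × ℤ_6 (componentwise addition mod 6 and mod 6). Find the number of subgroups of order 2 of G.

|G| = 36 and 2 | 36, so subgroups of order 2 are possible by Lagrange.
The subgroups of order 2 are: {(0,0), (0,3)}; {(0,0), (3,0)}; {(0,0), (3,3)}.
So G has 3 subgroups of order 2.

3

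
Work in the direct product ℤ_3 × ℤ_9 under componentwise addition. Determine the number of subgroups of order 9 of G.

|G| = 27 and 9 | 27, so subgroups of order 9 are possible by Lagrange.
The subgroups of order 9 are: {(0,0), (0,1), (0,2), (0,3), (0,4), (0,5), (0,6), (0,7), (0,8)}; {(0,0), (0,3), (0,6), (1,0), (1,3), (1,6), (2,0), (2,3), (2,6)}; {(0,0), (0,3), (0,6), (1,1), (1,4), (1,7), (2,2), (2,5), (2,8)}; {(0,0), (0,3), (0,6), (1,2), (1,5), (1,8), (2,1), (2,4), (2,7)}.
So G has 4 subgroups of order 9.

4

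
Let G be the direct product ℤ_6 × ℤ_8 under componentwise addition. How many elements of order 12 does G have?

8

An element (a,b) has order lcm(ord(a), ord(b)); count pairs with lcm equal to 12.
Enumerating gives 8 such elements.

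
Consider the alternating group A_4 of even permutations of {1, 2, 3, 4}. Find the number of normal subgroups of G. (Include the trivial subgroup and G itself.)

3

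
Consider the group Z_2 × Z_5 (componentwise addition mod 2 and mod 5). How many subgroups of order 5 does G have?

1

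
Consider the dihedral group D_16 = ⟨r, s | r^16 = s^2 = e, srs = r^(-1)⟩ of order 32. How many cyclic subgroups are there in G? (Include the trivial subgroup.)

21

A cyclic subgroup of order d is generated by each of its φ(d) elements of order d, so the cyclic subgroups of order d number (#elements of order d)/φ(d).
Cyclic subgroups by order — order 1: 1; order 2: 17; order 4: 1; order 8: 1; order 16: 1.
Total: 21.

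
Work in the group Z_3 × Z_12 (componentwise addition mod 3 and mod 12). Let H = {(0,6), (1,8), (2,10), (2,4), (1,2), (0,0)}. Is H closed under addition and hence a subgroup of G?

|H| = 6 divides |G| = 36, consistent with Lagrange.
H contains the identity, every element's inverse is in H, and H is closed under +: it is a subgroup.
In fact H = ⟨(1,2)⟩.

Yes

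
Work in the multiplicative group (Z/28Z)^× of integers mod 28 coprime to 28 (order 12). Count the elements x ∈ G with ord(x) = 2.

3

The elements of order 2 are: 13, 15, 27.
That's 3.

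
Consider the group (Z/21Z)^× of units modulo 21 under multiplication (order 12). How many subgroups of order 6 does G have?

|G| = 12 and 6 | 12, so subgroups of order 6 are possible by Lagrange.
The subgroups of order 6 are: {1, 4, 10, 13, 16, 19}; {1, 2, 4, 8, 11, 16}; {1, 4, 5, 16, 17, 20}.
So G has 3 subgroups of order 6.

3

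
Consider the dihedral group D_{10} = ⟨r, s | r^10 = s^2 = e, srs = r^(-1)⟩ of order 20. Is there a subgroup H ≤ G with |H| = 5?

Yes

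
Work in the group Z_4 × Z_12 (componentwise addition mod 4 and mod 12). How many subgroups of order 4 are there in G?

7

|G| = 48 and 4 | 48, so subgroups of order 4 are possible by Lagrange.
The subgroups of order 4 are: {(0,0), (0,3), (0,6), (0,9)}; {(0,0), (0,6), (2,0), (2,6)}; {(0,0), (0,6), (2,3), (2,9)}; {(0,0), (1,0), (2,0), (3,0)}; … (7 in all).
So G has 7 subgroups of order 4.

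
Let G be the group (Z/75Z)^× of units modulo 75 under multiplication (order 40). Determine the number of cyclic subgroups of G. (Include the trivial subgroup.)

Group the elements of G by the cyclic subgroup they generate; each cyclic subgroup of order d accounts for φ(d) elements.
Cyclic subgroups by order — order 1: 1; order 2: 3; order 4: 2; order 5: 1; order 10: 3; order 20: 2.
Total: 12.

12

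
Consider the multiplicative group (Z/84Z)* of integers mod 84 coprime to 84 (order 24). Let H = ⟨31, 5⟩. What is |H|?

|⟨31⟩| = 6 and |⟨5⟩| = 6, so |H| is a multiple of lcm(6, 6) = 6 and divides |G| = 24.
Closing under the operation: H = {1, 5, 11, 17, 19, 23, 25, 31, 37, 41, 55, 71}, so |H| = 12.

12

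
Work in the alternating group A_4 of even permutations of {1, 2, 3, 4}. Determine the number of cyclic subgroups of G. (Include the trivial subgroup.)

8

Group the elements of G by the cyclic subgroup they generate; each cyclic subgroup of order d accounts for φ(d) elements.
Cyclic subgroups by order — order 1: 1; order 2: 3; order 3: 4.
Total: 8.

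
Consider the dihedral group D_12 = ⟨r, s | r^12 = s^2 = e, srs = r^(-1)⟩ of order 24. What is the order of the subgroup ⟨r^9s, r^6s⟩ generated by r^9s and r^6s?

|⟨r^9s⟩| = 2 and |⟨r^6s⟩| = 2, so |H| is a multiple of lcm(2, 2) = 2 and divides |G| = 24.
Closing under the operation: H = {e, r^3, r^6, r^9, s, r^3s, r^6s, r^9s}, so |H| = 8.

8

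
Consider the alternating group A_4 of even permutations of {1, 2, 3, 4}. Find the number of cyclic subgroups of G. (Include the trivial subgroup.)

A cyclic subgroup of order d is generated by each of its φ(d) elements of order d, so the cyclic subgroups of order d number (#elements of order d)/φ(d).
Cyclic subgroups by order — order 1: 1; order 2: 3; order 3: 4.
Total: 8.

8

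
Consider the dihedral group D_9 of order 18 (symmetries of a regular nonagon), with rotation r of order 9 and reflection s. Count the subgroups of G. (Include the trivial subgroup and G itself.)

|G| = 18, so by Lagrange every subgroup order divides 18. Divisors: 1, 2, 3, 6, 9, 18.
Subgroups by order — order 1: 1; order 2: 9; order 3: 1; order 6: 3; order 9: 1; order 18: 1.
Total: 1 + 9 + 1 + 3 + 1 + 1 = 16.

16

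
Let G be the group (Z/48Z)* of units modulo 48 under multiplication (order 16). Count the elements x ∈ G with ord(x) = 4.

8

The elements of order 4 are: 5, 11, 13, 19, 29, 35, 37, 43.
That's 8.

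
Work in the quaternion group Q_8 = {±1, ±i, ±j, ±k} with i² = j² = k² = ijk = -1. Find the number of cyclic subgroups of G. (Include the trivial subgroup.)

5

A cyclic subgroup of order d is generated by each of its φ(d) elements of order d, so the cyclic subgroups of order d number (#elements of order d)/φ(d).
Cyclic subgroups by order — order 1: 1; order 2: 1; order 4: 3.
Total: 5.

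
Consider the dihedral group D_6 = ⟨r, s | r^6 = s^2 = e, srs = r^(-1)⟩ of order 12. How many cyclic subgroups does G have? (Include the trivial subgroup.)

10

Each element a generates a cyclic subgroup ⟨a⟩; distinct elements may generate the same one (a cyclic group of order d has φ(d) generators).
Cyclic subgroups by order — order 1: 1; order 2: 7; order 3: 1; order 6: 1.
Total: 10.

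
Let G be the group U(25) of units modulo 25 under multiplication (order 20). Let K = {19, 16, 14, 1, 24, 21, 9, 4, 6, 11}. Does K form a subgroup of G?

|K| = 10 divides |G| = 20, consistent with Lagrange.
K contains the identity, every element's inverse is in K, and K is closed under ·: it is a subgroup.
In fact K = ⟨4⟩.

Yes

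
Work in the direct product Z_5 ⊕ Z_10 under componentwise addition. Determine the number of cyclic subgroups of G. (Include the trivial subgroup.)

Group the elements of G by the cyclic subgroup they generate; each cyclic subgroup of order d accounts for φ(d) elements.
Cyclic subgroups by order — order 1: 1; order 2: 1; order 5: 6; order 10: 6.
Total: 14.

14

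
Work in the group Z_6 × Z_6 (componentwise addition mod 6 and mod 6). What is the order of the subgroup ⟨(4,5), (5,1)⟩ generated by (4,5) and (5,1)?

12

|⟨(4,5)⟩| = 6 and |⟨(5,1)⟩| = 6, so |H| is a multiple of lcm(6, 6) = 6 and divides |G| = 36.
Closing under the operation: H = {(0,0), (0,3), (1,2), (1,5), (2,1), (2,4), (3,0), (3,3), (4,2), (4,5), (5,1), (5,4)}, so |H| = 12.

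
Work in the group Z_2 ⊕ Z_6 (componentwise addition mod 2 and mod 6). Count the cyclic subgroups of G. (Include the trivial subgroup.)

A cyclic subgroup of order d is generated by each of its φ(d) elements of order d, so the cyclic subgroups of order d number (#elements of order d)/φ(d).
Cyclic subgroups by order — order 1: 1; order 2: 3; order 3: 1; order 6: 3.
Total: 8.

8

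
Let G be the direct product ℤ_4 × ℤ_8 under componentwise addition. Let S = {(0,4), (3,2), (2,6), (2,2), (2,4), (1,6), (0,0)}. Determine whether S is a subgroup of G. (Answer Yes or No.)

|S| = 7 does not divide |G| = 32, so by Lagrange S is not a subgroup.

No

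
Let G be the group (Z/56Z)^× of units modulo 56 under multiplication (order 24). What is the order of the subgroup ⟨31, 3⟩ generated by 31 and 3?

12

|⟨31⟩| = 6 and |⟨3⟩| = 6, so |H| is a multiple of lcm(6, 6) = 6 and divides |G| = 24.
Closing under the operation: H = {1, 3, 9, 19, 25, 27, 29, 31, 37, 47, 53, 55}, so |H| = 12.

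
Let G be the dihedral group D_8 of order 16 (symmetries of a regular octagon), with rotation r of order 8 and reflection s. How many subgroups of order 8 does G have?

3

|G| = 16 and 8 | 16, so subgroups of order 8 are possible by Lagrange.
The subgroups of order 8 are: {e, r, r^2, r^3, r^4, r^5, r^6, r^7}; {e, r^2, r^4, r^6, s, r^2s, r^4s, r^6s}; {e, r^2, r^4, r^6, rs, r^3s, r^5s, r^7s}.
So G has 3 subgroups of order 8.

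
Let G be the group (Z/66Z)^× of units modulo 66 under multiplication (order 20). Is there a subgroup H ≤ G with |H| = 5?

Yes

5 | 20. A subgroup of order 5 is {1, 25, 31, 37, 49}.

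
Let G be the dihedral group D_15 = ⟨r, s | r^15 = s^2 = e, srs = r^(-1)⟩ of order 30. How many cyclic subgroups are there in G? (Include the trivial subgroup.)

19

Each element a generates a cyclic subgroup ⟨a⟩; distinct elements may generate the same one (a cyclic group of order d has φ(d) generators).
Cyclic subgroups by order — order 1: 1; order 2: 15; order 3: 1; order 5: 1; order 15: 1.
Total: 19.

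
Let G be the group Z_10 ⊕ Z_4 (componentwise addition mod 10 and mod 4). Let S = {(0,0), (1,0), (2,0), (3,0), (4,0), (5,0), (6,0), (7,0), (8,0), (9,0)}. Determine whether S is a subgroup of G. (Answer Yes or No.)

Yes

|S| = 10 divides |G| = 40, consistent with Lagrange.
S contains the identity, every element's inverse is in S, and S is closed under +: it is a subgroup.
In fact S = ⟨(9,0)⟩.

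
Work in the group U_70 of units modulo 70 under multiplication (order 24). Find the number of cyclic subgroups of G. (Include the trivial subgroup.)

A cyclic subgroup of order d is generated by each of its φ(d) elements of order d, so the cyclic subgroups of order d number (#elements of order d)/φ(d).
Cyclic subgroups by order — order 1: 1; order 2: 3; order 3: 1; order 4: 2; order 6: 3; order 12: 2.
Total: 12.

12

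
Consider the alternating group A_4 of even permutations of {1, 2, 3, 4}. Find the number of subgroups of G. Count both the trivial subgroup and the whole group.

10

|G| = 12, so by Lagrange every subgroup order divides 12. Divisors: 1, 2, 3, 4, 6, 12.
Subgroups by order — order 1: 1; order 2: 3; order 3: 4; order 4: 1; order 6: 0; order 12: 1.
Total: 1 + 3 + 4 + 1 + 0 + 1 = 10.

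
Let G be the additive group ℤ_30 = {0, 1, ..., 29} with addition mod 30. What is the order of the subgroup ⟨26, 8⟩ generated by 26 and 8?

15

|⟨26⟩| = 15 and |⟨8⟩| = 15, so |H| is a multiple of lcm(15, 15) = 15 and divides |G| = 30.
Closing under the operation: H = {0, 2, 4, 6, 8, 10, 12, 14, 16, 18, 20, 22, 24, 26, 28}, so |H| = 15.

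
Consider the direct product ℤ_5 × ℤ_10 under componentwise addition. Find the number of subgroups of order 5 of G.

|G| = 50 and 5 | 50, so subgroups of order 5 are possible by Lagrange.
The subgroups of order 5 are: {(0,0), (0,2), (0,4), (0,6), (0,8)}; {(0,0), (1,0), (2,0), (3,0), (4,0)}; {(0,0), (1,2), (2,4), (3,6), (4,8)}; {(0,0), (1,4), (2,8), (3,2), (4,6)}; … (6 in all).
So G has 6 subgroups of order 5.

6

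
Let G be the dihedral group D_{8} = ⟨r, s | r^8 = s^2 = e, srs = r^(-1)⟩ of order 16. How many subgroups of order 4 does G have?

5

|G| = 16 and 4 | 16, so subgroups of order 4 are possible by Lagrange.
The subgroups of order 4 are: {e, r^2, r^4, r^6}; {e, r^4, r^2s, r^6s}; {e, r^4, r^3s, r^7s}; {e, r^4, s, r^4s}; … (5 in all).
So G has 5 subgroups of order 4.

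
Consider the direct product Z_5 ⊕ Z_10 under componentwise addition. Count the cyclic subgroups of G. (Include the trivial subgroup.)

Group the elements of G by the cyclic subgroup they generate; each cyclic subgroup of order d accounts for φ(d) elements.
Cyclic subgroups by order — order 1: 1; order 2: 1; order 5: 6; order 10: 6.
Total: 14.

14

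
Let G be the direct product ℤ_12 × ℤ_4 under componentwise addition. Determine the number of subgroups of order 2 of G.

3

|G| = 48 and 2 | 48, so subgroups of order 2 are possible by Lagrange.
The subgroups of order 2 are: {(0,0), (0,2)}; {(0,0), (6,0)}; {(0,0), (6,2)}.
So G has 3 subgroups of order 2.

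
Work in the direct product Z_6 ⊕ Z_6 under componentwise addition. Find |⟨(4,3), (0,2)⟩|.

18

|⟨(4,3)⟩| = 6 and |⟨(0,2)⟩| = 3, so |H| is a multiple of lcm(6, 3) = 6 and divides |G| = 36.
Closing under the operation: H = {(0,0), (0,1), (0,2), (0,3), (0,4), (0,5), (2,0), (2,1), (2,2), (2,3), (2,4), (2,5), (4,0), (4,1), (4,2), (4,3), (4,4), (4,5)}, so |H| = 18.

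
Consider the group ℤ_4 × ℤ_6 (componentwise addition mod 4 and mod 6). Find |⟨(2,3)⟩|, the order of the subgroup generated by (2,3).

The order of (2,3) in Z_4 × Z_6 is lcm(ord(2) in Z_4, ord(3) in Z_6).
ord(2) = 2 and ord(3) = 2, so |⟨(2,3)⟩| = lcm(2, 2) = 2.

2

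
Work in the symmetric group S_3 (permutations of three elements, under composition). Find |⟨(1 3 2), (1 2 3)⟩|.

|⟨(1 3 2)⟩| = 3 and |⟨(1 2 3)⟩| = 3, so |H| is a multiple of lcm(3, 3) = 3 and divides |G| = 6.
Closing under the operation: H = {e, (1 2 3), (1 3 2)}, so |H| = 3.

3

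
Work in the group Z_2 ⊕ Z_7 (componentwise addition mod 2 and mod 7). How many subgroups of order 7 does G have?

1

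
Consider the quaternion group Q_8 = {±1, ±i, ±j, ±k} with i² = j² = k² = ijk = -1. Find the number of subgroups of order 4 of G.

|G| = 8 and 4 | 8, so subgroups of order 4 are possible by Lagrange.
The subgroups of order 4 are: {1, -1, i, -i}; {1, -1, j, -j}; {1, -1, k, -k}.
So G has 3 subgroups of order 4.

3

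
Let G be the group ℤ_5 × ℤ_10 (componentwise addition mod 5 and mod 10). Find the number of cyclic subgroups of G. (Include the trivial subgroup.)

14

A cyclic subgroup of order d is generated by each of its φ(d) elements of order d, so the cyclic subgroups of order d number (#elements of order d)/φ(d).
Cyclic subgroups by order — order 1: 1; order 2: 1; order 5: 6; order 10: 6.
Total: 14.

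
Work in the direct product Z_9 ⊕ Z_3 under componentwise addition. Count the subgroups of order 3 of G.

|G| = 27 and 3 | 27, so subgroups of order 3 are possible by Lagrange.
The subgroups of order 3 are: {(0,0), (0,1), (0,2)}; {(0,0), (3,0), (6,0)}; {(0,0), (3,1), (6,2)}; {(0,0), (3,2), (6,1)}.
So G has 4 subgroups of order 3.

4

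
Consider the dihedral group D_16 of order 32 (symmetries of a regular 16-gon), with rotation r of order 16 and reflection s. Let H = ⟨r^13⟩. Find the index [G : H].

|⟨r^13⟩| = 16 and |G| = 32.
By Lagrange, [G : H] = |G|/|H| = 32/16 = 2.

2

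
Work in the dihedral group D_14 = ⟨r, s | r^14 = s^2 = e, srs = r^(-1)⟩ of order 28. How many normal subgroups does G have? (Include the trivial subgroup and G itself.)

7

G has 28 subgroups. Checking conjugation-invariance by order — order 1: 1/1 normal; order 2: 1/15 normal; order 4: 0/7 normal; order 7: 1/1 normal; order 14: 3/3 normal; order 28: 1/1 normal.
Total normal subgroups: 7.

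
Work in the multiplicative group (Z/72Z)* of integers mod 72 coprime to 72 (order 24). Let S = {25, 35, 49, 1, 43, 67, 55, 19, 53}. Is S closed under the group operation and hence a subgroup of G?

|S| = 9 does not divide |G| = 24, so by Lagrange S is not a subgroup.

No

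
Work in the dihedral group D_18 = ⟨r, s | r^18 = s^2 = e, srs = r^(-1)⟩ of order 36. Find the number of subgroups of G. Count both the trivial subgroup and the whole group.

45

|G| = 36, so by Lagrange every subgroup order divides 36. Divisors: 1, 2, 3, 4, 6, 9, 12, 18, 36.
Subgroups by order — order 1: 1; order 2: 19; order 3: 1; order 4: 9; order 6: 7; order 9: 1; order 12: 3; order 18: 3; order 36: 1.
Total: 1 + 19 + 1 + 9 + 7 + 1 + 3 + 3 + 1 = 45.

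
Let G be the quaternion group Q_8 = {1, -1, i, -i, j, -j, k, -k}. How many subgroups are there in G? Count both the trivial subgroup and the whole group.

|G| = 8, so by Lagrange every subgroup order divides 8. Divisors: 1, 2, 4, 8.
Subgroups by order — order 1: 1; order 2: 1; order 4: 3; order 8: 1.
Total: 1 + 1 + 3 + 1 = 6.

6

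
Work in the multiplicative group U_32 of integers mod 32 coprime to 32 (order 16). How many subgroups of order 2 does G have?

3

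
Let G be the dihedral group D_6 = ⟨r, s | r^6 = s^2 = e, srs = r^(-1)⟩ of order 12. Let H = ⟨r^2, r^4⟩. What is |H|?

3

|⟨r^2⟩| = 3 and |⟨r^4⟩| = 3, so |H| is a multiple of lcm(3, 3) = 3 and divides |G| = 12.
Closing under the operation: H = {e, r^2, r^4}, so |H| = 3.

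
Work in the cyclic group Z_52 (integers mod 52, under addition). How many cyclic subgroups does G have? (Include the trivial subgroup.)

A cyclic subgroup of order d is generated by each of its φ(d) elements of order d, so the cyclic subgroups of order d number (#elements of order d)/φ(d).
Cyclic subgroups by order — order 1: 1; order 2: 1; order 4: 1; order 13: 1; order 26: 1; order 52: 1.
Total: 6.

6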